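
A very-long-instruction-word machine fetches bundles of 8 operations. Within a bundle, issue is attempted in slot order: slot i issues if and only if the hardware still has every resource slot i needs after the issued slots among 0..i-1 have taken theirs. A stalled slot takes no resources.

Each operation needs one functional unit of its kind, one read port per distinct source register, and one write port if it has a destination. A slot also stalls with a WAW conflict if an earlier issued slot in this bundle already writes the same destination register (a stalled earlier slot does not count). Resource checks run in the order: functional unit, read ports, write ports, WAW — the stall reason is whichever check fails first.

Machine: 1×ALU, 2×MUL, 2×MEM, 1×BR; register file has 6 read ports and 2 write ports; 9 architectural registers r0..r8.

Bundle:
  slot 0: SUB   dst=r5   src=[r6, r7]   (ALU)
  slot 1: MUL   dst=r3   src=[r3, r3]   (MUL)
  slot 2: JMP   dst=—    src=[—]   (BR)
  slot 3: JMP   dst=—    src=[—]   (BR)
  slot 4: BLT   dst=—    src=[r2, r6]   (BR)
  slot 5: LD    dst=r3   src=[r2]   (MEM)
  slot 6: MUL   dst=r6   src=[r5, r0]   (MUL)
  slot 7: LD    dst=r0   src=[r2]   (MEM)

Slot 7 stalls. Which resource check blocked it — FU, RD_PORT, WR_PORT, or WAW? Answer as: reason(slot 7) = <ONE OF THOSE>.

slot 0 (ALU): ISSUE — free A0,Mu2,Ld2,B1 rp4 wp1
slot 1 (MUL): ISSUE — free A0,Mu1,Ld2,B1 rp3 wp0
slot 2 (BR): ISSUE — free A0,Mu1,Ld2,B0 rp3 wp0
slot 3 (BR): stall FU — free A0,Mu1,Ld2,B0 rp3 wp0
slot 4 (BR): stall FU — free A0,Mu1,Ld2,B0 rp3 wp0
slot 5 (MEM): stall WR_PORT — free A0,Mu1,Ld2,B0 rp3 wp0
slot 6 (MUL): stall WR_PORT — free A0,Mu1,Ld2,B0 rp3 wp0
slot 7 (MEM): stall WR_PORT — free A0,Mu1,Ld2,B0 rp3 wp0

reason(slot 7) = WR_PORT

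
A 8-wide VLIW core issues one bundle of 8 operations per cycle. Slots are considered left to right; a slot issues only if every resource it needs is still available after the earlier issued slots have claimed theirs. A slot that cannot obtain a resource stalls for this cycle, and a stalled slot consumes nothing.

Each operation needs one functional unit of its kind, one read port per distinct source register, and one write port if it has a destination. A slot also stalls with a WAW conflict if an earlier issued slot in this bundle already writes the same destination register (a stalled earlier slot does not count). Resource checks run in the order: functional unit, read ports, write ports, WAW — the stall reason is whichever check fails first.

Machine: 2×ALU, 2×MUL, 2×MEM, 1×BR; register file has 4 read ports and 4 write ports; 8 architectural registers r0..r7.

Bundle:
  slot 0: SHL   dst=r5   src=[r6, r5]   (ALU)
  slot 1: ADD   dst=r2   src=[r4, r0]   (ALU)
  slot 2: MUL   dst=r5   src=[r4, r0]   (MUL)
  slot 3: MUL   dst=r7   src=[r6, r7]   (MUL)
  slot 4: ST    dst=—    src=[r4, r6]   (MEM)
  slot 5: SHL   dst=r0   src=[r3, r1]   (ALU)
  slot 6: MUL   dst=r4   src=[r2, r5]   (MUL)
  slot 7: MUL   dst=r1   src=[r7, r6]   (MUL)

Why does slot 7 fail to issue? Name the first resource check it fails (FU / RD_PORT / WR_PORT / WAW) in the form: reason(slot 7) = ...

reason(slot 7) = RD_PORT

[0] ALU needs rd=2 wr=1: ok; after: ALU=1 MUL=2 MEM=2 BR=1, R=2, W=3
[1] ALU needs rd=2 wr=1: ok; after: ALU=0 MUL=2 MEM=2 BR=1, R=0, W=2
[2] MUL needs rd=2 wr=1: RD_PORT; after: ALU=0 MUL=2 MEM=2 BR=1, R=0, W=2
[3] MUL needs rd=2 wr=1: RD_PORT; after: ALU=0 MUL=2 MEM=2 BR=1, R=0, W=2
[4] MEM needs rd=2 wr=0: RD_PORT; after: ALU=0 MUL=2 MEM=2 BR=1, R=0, W=2
[5] ALU needs rd=2 wr=1: FU; after: ALU=0 MUL=2 MEM=2 BR=1, R=0, W=2
[6] MUL needs rd=2 wr=1: RD_PORT; after: ALU=0 MUL=2 MEM=2 BR=1, R=0, W=2
[7] MUL needs rd=2 wr=1: RD_PORT; after: ALU=0 MUL=2 MEM=2 BR=1, R=0, W=2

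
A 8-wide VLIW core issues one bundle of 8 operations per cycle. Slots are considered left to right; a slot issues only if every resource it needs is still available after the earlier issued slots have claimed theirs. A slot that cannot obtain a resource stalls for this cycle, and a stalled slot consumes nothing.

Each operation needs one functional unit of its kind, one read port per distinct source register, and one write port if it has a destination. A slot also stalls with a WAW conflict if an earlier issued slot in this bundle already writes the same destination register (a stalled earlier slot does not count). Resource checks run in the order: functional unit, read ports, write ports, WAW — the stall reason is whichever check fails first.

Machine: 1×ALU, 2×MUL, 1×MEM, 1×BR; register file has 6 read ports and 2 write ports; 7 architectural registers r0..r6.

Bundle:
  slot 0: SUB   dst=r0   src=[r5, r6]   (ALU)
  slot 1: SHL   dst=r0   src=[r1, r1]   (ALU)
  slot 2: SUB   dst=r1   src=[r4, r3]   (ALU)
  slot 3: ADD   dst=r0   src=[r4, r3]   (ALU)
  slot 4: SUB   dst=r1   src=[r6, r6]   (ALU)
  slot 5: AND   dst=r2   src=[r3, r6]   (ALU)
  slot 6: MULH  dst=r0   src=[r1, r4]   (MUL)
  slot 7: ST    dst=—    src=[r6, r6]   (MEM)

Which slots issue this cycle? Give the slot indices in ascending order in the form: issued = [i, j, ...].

[0] ALU needs rd=2 wr=1: ok; after: ALU=0 MUL=2 MEM=1 BR=1, R=4, W=1
[1] ALU needs rd=1 wr=1: FU; after: ALU=0 MUL=2 MEM=1 BR=1, R=4, W=1
[2] ALU needs rd=2 wr=1: FU; after: ALU=0 MUL=2 MEM=1 BR=1, R=4, W=1
[3] ALU needs rd=2 wr=1: FU; after: ALU=0 MUL=2 MEM=1 BR=1, R=4, W=1
[4] ALU needs rd=1 wr=1: FU; after: ALU=0 MUL=2 MEM=1 BR=1, R=4, W=1
[5] ALU needs rd=2 wr=1: FU; after: ALU=0 MUL=2 MEM=1 BR=1, R=4, W=1
[6] MUL needs rd=2 wr=1: WAW; after: ALU=0 MUL=2 MEM=1 BR=1, R=4, W=1
[7] MEM needs rd=1 wr=0: ok; after: ALU=0 MUL=2 MEM=0 BR=1, R=3, W=1

issued = [0, 7]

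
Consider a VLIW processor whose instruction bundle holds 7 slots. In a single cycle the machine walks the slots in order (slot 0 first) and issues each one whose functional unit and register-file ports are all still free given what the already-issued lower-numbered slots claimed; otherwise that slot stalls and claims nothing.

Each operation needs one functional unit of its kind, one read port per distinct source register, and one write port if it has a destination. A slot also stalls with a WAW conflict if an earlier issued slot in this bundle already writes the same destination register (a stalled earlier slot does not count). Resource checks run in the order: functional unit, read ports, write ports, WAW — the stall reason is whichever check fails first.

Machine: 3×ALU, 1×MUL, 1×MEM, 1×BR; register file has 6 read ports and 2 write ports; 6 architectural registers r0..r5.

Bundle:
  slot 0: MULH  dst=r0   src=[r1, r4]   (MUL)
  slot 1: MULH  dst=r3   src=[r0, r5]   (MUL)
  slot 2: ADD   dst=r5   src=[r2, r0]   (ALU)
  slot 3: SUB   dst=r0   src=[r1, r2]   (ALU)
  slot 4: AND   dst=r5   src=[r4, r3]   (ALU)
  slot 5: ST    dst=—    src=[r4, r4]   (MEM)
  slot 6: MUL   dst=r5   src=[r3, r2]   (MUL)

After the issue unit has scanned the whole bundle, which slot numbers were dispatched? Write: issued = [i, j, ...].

issued = [0, 2, 5]

slot 0 (MUL): ISSUE — free A3,Mu0,Ld1,B1 rp4 wp1
slot 1 (MUL): stall FU — free A3,Mu0,Ld1,B1 rp4 wp1
slot 2 (ALU): ISSUE — free A2,Mu0,Ld1,B1 rp2 wp0
slot 3 (ALU): stall WR_PORT — free A2,Mu0,Ld1,B1 rp2 wp0
slot 4 (ALU): stall WR_PORT — free A2,Mu0,Ld1,B1 rp2 wp0
slot 5 (MEM): ISSUE — free A2,Mu0,Ld0,B1 rp1 wp0
slot 6 (MUL): stall FU — free A2,Mu0,Ld0,B1 rp1 wp0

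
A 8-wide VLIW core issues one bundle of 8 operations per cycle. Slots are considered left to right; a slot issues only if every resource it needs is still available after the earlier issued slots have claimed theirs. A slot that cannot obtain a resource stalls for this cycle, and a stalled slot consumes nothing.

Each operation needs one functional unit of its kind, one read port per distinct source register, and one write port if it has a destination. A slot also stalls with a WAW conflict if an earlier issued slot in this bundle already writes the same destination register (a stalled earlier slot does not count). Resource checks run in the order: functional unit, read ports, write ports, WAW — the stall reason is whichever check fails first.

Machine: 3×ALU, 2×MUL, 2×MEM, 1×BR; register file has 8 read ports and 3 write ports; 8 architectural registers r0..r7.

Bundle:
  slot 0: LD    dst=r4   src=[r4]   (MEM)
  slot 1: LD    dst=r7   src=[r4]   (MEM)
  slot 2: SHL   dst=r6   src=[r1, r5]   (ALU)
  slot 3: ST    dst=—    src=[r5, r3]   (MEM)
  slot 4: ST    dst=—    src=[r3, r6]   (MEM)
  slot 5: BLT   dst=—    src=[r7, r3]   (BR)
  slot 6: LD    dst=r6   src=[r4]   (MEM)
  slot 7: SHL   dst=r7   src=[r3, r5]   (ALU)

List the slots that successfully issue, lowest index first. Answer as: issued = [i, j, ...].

issued = [0, 1, 2, 5]

slot 0 (MEM): ISSUE — free A3,Mu2,Ld1,B1 rp7 wp2
slot 1 (MEM): ISSUE — free A3,Mu2,Ld0,B1 rp6 wp1
slot 2 (ALU): ISSUE — free A2,Mu2,Ld0,B1 rp4 wp0
slot 3 (MEM): stall FU — free A2,Mu2,Ld0,B1 rp4 wp0
slot 4 (MEM): stall FU — free A2,Mu2,Ld0,B1 rp4 wp0
slot 5 (BR): ISSUE — free A2,Mu2,Ld0,B0 rp2 wp0
slot 6 (MEM): stall FU — free A2,Mu2,Ld0,B0 rp2 wp0
slot 7 (ALU): stall WR_PORT — free A2,Mu2,Ld0,B0 rp2 wp0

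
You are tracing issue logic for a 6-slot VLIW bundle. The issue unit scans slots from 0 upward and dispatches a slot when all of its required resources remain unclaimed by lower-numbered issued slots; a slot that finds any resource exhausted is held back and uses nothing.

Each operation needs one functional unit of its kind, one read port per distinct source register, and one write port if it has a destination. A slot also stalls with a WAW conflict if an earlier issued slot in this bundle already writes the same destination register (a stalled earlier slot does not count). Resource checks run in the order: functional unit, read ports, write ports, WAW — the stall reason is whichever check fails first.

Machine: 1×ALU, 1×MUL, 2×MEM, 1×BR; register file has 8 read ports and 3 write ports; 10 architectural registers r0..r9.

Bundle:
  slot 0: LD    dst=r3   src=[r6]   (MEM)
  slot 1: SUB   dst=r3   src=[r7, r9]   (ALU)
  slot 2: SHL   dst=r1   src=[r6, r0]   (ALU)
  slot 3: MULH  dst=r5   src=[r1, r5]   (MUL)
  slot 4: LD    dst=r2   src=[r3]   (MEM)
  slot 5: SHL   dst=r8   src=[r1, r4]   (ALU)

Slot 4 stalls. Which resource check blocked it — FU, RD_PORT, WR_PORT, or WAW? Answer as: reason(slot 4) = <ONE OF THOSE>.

[0] MEM needs rd=1 wr=1: ok; after: ALU=1 MUL=1 MEM=1 BR=1, R=7, W=2
[1] ALU needs rd=2 wr=1: WAW; after: ALU=1 MUL=1 MEM=1 BR=1, R=7, W=2
[2] ALU needs rd=2 wr=1: ok; after: ALU=0 MUL=1 MEM=1 BR=1, R=5, W=1
[3] MUL needs rd=2 wr=1: ok; after: ALU=0 MUL=0 MEM=1 BR=1, R=3, W=0
[4] MEM needs rd=1 wr=1: WR_PORT; after: ALU=0 MUL=0 MEM=1 BR=1, R=3, W=0
[5] ALU needs rd=2 wr=1: FU; after: ALU=0 MUL=0 MEM=1 BR=1, R=3, W=0

reason(slot 4) = WR_PORT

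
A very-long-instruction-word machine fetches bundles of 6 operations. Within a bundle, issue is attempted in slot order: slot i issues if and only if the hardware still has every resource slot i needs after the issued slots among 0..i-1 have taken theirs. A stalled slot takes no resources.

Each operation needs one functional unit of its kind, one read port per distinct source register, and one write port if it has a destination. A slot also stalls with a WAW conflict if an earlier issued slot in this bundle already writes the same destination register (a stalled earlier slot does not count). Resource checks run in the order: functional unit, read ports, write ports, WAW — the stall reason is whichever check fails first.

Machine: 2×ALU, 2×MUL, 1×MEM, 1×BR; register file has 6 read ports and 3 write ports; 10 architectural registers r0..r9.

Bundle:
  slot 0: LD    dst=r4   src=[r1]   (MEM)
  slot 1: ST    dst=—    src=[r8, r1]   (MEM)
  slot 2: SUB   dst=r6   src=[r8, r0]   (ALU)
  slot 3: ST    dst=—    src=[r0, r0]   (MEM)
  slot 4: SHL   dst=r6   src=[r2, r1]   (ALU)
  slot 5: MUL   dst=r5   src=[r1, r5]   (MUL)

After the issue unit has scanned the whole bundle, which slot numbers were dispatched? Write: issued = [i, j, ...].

#0 MEM src=r1 dispatched  <A:2 Mu:2 Ld:0 B:1 rd:5 wr:2>
#1 MEM src=r8,r1 held:FU  <A:2 Mu:2 Ld:0 B:1 rd:5 wr:2>
#2 ALU src=r8,r0 dispatched  <A:1 Mu:2 Ld:0 B:1 rd:3 wr:1>
#3 MEM src=r0,r0 held:FU  <A:1 Mu:2 Ld:0 B:1 rd:3 wr:1>
#4 ALU src=r2,r1 held:WAW  <A:1 Mu:2 Ld:0 B:1 rd:3 wr:1>
#5 MUL src=r1,r5 dispatched  <A:1 Mu:1 Ld:0 B:1 rd:1 wr:0>

issued = [0, 2, 5]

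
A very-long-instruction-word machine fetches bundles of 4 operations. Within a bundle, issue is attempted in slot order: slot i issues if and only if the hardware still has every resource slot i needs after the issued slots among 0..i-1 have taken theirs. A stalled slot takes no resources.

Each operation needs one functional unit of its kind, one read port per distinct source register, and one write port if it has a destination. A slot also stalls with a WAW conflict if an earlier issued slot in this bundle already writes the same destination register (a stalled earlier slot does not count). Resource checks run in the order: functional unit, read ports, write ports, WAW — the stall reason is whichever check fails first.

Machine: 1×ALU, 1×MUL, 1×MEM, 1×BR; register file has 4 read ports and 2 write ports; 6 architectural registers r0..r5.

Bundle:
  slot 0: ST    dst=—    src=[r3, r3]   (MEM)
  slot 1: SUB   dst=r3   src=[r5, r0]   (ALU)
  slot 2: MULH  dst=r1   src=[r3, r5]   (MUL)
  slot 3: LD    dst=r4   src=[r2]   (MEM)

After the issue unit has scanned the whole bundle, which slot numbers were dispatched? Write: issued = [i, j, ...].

issued = [0, 1]

#0 MEM src=r3,r3 dispatched  <A:1 Mu:1 Ld:0 B:1 rd:3 wr:2>
#1 ALU src=r5,r0 dispatched  <A:0 Mu:1 Ld:0 B:1 rd:1 wr:1>
#2 MUL src=r3,r5 held:RD_PORT  <A:0 Mu:1 Ld:0 B:1 rd:1 wr:1>
#3 MEM src=r2 held:FU  <A:0 Mu:1 Ld:0 B:1 rd:1 wr:1>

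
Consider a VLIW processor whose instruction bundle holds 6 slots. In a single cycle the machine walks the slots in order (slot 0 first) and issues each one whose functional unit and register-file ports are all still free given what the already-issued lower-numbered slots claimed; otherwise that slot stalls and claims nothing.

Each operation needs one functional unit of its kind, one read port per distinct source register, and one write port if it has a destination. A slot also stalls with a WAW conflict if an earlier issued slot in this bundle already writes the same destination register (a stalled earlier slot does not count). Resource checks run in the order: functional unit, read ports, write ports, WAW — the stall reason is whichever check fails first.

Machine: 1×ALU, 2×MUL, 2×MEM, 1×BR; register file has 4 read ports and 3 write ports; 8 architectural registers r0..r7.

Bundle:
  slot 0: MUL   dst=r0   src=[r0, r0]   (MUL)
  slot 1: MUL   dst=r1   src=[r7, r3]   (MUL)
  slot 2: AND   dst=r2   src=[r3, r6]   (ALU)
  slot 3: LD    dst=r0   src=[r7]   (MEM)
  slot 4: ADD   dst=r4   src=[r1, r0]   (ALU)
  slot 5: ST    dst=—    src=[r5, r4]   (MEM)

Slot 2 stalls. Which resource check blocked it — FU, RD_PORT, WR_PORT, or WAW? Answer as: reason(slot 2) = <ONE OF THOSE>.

#0 MUL src=r0,r0 dispatched  <A:1 Mu:1 Ld:2 B:1 rd:3 wr:2>
#1 MUL src=r7,r3 dispatched  <A:1 Mu:0 Ld:2 B:1 rd:1 wr:1>
#2 ALU src=r3,r6 held:RD_PORT  <A:1 Mu:0 Ld:2 B:1 rd:1 wr:1>
#3 MEM src=r7 held:WAW  <A:1 Mu:0 Ld:2 B:1 rd:1 wr:1>
#4 ALU src=r1,r0 held:RD_PORT  <A:1 Mu:0 Ld:2 B:1 rd:1 wr:1>
#5 MEM src=r5,r4 held:RD_PORT  <A:1 Mu:0 Ld:2 B:1 rd:1 wr:1>

reason(slot 2) = RD_PORT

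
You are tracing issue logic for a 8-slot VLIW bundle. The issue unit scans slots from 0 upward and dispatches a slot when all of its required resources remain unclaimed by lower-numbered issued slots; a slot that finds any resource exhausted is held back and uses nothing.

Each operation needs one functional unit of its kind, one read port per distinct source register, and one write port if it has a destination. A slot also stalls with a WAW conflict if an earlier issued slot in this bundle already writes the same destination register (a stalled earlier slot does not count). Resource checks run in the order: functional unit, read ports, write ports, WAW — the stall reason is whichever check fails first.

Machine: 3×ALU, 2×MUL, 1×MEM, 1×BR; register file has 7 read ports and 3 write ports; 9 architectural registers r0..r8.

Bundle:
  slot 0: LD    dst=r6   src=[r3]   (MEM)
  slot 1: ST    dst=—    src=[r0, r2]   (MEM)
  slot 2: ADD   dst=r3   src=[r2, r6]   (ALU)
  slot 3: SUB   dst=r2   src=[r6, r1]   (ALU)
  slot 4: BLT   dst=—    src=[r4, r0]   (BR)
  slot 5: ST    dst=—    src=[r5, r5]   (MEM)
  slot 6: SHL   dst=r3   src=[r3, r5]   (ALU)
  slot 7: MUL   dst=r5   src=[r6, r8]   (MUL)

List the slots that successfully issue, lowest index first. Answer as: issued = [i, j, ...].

issued = [0, 2, 3, 4]

[0] MEM needs rd=1 wr=1: ok; after: ALU=3 MUL=2 MEM=0 BR=1, R=6, W=2
[1] MEM needs rd=2 wr=0: FU; after: ALU=3 MUL=2 MEM=0 BR=1, R=6, W=2
[2] ALU needs rd=2 wr=1: ok; after: ALU=2 MUL=2 MEM=0 BR=1, R=4, W=1
[3] ALU needs rd=2 wr=1: ok; after: ALU=1 MUL=2 MEM=0 BR=1, R=2, W=0
[4] BR needs rd=2 wr=0: ok; after: ALU=1 MUL=2 MEM=0 BR=0, R=0, W=0
[5] MEM needs rd=1 wr=0: FU; after: ALU=1 MUL=2 MEM=0 BR=0, R=0, W=0
[6] ALU needs rd=2 wr=1: RD_PORT; after: ALU=1 MUL=2 MEM=0 BR=0, R=0, W=0
[7] MUL needs rd=2 wr=1: RD_PORT; after: ALU=1 MUL=2 MEM=0 BR=0, R=0, W=0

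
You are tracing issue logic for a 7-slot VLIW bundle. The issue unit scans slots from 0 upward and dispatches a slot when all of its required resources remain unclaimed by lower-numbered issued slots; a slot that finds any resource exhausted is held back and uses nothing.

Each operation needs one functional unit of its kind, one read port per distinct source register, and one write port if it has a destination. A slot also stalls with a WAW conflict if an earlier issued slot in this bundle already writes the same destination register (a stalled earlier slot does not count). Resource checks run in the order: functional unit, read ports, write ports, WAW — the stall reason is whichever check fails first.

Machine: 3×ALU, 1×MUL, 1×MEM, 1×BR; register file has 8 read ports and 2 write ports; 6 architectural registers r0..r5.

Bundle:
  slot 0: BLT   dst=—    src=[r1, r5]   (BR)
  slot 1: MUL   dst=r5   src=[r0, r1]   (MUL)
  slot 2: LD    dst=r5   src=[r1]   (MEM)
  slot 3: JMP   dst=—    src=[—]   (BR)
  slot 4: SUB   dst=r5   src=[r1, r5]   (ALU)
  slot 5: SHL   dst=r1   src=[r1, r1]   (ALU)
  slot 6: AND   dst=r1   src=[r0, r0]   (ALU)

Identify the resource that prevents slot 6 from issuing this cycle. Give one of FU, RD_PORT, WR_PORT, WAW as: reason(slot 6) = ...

(0) want 1×BR +2rd +0wr — yes → AL3|MU1|ME1|BR0|rd6|wr2
(1) want 1×MUL +2rd +1wr — yes → AL3|MU0|ME1|BR0|rd4|wr1
(2) want 1×MEM +1rd +1wr — WAW → AL3|MU0|ME1|BR0|rd4|wr1
(3) want 1×BR +0rd +0wr — FU → AL3|MU0|ME1|BR0|rd4|wr1
(4) want 1×ALU +2rd +1wr — WAW → AL3|MU0|ME1|BR0|rd4|wr1
(5) want 1×ALU +1rd +1wr — yes → AL2|MU0|ME1|BR0|rd3|wr0
(6) want 1×ALU +1rd +1wr — WR_PORT → AL2|MU0|ME1|BR0|rd3|wr0

reason(slot 6) = WR_PORT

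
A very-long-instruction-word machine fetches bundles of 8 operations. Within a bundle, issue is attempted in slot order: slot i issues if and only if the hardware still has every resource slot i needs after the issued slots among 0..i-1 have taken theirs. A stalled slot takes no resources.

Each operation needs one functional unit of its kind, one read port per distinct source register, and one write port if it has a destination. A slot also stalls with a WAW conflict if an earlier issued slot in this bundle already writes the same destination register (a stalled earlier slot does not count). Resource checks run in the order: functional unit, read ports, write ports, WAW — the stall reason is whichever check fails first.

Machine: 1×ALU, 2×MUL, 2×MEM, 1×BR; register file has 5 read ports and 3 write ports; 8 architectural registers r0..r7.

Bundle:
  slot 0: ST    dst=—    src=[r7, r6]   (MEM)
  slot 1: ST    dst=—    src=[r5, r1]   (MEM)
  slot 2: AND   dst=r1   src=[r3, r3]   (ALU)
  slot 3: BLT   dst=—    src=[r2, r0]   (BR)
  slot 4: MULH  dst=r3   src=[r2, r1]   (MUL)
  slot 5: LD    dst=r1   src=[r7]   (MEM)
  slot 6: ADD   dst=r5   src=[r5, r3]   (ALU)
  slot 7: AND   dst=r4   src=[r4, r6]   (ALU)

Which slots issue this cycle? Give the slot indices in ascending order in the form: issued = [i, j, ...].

#0 MEM src=r7,r6 dispatched  <A:1 Mu:2 Ld:1 B:1 rd:3 wr:3>
#1 MEM src=r5,r1 dispatched  <A:1 Mu:2 Ld:0 B:1 rd:1 wr:3>
#2 ALU src=r3,r3 dispatched  <A:0 Mu:2 Ld:0 B:1 rd:0 wr:2>
#3 BR src=r2,r0 held:RD_PORT  <A:0 Mu:2 Ld:0 B:1 rd:0 wr:2>
#4 MUL src=r2,r1 held:RD_PORT  <A:0 Mu:2 Ld:0 B:1 rd:0 wr:2>
#5 MEM src=r7 held:FU  <A:0 Mu:2 Ld:0 B:1 rd:0 wr:2>
#6 ALU src=r5,r3 held:FU  <A:0 Mu:2 Ld:0 B:1 rd:0 wr:2>
#7 ALU src=r4,r6 held:FU  <A:0 Mu:2 Ld:0 B:1 rd:0 wr:2>

issued = [0, 1, 2]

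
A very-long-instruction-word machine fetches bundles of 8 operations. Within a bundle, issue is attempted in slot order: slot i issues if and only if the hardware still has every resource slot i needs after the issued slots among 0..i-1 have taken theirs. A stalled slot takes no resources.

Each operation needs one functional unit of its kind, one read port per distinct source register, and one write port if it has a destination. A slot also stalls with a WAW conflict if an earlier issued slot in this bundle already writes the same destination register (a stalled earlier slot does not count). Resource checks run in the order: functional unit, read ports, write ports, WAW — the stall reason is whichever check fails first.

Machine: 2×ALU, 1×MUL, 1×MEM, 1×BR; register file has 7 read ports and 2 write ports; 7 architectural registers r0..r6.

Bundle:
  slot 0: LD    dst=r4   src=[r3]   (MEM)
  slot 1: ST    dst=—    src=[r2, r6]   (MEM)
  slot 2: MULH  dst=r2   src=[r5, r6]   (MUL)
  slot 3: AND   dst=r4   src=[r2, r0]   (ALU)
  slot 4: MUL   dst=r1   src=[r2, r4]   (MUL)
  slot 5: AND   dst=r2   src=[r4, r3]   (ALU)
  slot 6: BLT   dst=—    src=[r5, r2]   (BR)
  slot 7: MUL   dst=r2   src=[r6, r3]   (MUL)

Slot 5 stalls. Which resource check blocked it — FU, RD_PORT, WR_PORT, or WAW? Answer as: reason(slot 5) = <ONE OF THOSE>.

reason(slot 5) = WR_PORT

  0. MEM→r4 ⇒ go  {2A/1Mu/0Ld/1B | 6r 1w}
  1. MEM ⇒ no(FU)  {2A/1Mu/0Ld/1B | 6r 1w}
  2. MUL→r2 ⇒ go  {2A/0Mu/0Ld/1B | 4r 0w}
  3. ALU→r4 ⇒ no(WR_PORT)  {2A/0Mu/0Ld/1B | 4r 0w}
  4. MUL→r1 ⇒ no(FU)  {2A/0Mu/0Ld/1B | 4r 0w}
  5. ALU→r2 ⇒ no(WR_PORT)  {2A/0Mu/0Ld/1B | 4r 0w}
  6. BR ⇒ go  {2A/0Mu/0Ld/0B | 2r 0w}
  7. MUL→r2 ⇒ no(FU)  {2A/0Mu/0Ld/0B | 2r 0w}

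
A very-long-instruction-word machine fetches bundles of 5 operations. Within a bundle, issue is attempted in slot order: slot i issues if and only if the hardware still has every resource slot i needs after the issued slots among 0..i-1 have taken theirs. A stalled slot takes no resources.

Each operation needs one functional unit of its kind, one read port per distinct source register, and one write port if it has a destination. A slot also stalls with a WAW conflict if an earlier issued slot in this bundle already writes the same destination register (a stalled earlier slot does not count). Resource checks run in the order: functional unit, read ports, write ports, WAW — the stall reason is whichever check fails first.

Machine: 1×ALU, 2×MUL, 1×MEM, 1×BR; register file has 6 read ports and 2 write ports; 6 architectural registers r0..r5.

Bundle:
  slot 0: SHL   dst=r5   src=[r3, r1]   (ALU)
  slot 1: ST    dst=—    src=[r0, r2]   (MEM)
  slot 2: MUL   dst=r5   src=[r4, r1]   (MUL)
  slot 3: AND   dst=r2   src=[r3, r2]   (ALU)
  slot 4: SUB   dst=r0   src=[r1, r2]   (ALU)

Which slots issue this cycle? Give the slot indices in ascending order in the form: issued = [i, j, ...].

issued = [0, 1]

  0. ALU→r5 ⇒ go  {0A/2Mu/1Ld/1B | 4r 1w}
  1. MEM ⇒ go  {0A/2Mu/0Ld/1B | 2r 1w}
  2. MUL→r5 ⇒ no(WAW)  {0A/2Mu/0Ld/1B | 2r 1w}
  3. ALU→r2 ⇒ no(FU)  {0A/2Mu/0Ld/1B | 2r 1w}
  4. ALU→r0 ⇒ no(FU)  {0A/2Mu/0Ld/1B | 2r 1w}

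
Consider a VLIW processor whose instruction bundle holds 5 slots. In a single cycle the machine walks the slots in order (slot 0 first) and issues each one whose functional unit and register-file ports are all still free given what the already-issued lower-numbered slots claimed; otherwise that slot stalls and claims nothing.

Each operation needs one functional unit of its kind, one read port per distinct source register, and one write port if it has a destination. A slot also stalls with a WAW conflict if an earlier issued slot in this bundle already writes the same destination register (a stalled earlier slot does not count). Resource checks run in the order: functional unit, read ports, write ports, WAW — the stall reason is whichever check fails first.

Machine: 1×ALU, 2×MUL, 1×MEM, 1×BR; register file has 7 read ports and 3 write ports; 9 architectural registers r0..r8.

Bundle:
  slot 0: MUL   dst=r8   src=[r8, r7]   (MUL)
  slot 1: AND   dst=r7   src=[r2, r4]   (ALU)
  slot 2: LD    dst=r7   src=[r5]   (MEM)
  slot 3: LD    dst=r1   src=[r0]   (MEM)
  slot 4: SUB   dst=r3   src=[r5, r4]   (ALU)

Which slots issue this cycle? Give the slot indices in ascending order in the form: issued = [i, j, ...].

slot 0 (MUL): ISSUE — free A1,Mu1,Ld1,B1 rp5 wp2
slot 1 (ALU): ISSUE — free A0,Mu1,Ld1,B1 rp3 wp1
slot 2 (MEM): stall WAW — free A0,Mu1,Ld1,B1 rp3 wp1
slot 3 (MEM): ISSUE — free A0,Mu1,Ld0,B1 rp2 wp0
slot 4 (ALU): stall FU — free A0,Mu1,Ld0,B1 rp2 wp0

issued = [0, 1, 3]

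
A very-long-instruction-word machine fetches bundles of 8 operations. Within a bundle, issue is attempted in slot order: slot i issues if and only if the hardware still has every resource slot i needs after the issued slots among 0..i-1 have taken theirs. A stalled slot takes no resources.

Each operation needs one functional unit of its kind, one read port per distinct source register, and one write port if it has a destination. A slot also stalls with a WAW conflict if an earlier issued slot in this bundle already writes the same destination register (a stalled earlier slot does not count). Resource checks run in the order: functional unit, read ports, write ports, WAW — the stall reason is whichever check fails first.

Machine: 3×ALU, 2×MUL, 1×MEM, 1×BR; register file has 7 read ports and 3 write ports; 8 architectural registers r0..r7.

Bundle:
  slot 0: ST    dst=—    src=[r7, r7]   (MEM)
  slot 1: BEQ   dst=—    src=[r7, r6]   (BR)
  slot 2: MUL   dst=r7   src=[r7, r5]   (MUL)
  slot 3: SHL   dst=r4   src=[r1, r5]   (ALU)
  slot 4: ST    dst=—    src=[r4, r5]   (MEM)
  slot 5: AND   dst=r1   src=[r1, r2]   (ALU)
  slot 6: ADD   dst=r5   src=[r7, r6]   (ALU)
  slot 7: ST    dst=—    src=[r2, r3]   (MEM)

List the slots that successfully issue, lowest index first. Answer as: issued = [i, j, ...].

(0) want 1×MEM +1rd +0wr — yes → AL3|MU2|ME0|BR1|rd6|wr3
(1) want 1×BR +2rd +0wr — yes → AL3|MU2|ME0|BR0|rd4|wr3
(2) want 1×MUL +2rd +1wr — yes → AL3|MU1|ME0|BR0|rd2|wr2
(3) want 1×ALU +2rd +1wr — yes → AL2|MU1|ME0|BR0|rd0|wr1
(4) want 1×MEM +2rd +0wr — FU → AL2|MU1|ME0|BR0|rd0|wr1
(5) want 1×ALU +2rd +1wr — RD_PORT → AL2|MU1|ME0|BR0|rd0|wr1
(6) want 1×ALU +2rd +1wr — RD_PORT → AL2|MU1|ME0|BR0|rd0|wr1
(7) want 1×MEM +2rd +0wr — FU → AL2|MU1|ME0|BR0|rd0|wr1

issued = [0, 1, 2, 3]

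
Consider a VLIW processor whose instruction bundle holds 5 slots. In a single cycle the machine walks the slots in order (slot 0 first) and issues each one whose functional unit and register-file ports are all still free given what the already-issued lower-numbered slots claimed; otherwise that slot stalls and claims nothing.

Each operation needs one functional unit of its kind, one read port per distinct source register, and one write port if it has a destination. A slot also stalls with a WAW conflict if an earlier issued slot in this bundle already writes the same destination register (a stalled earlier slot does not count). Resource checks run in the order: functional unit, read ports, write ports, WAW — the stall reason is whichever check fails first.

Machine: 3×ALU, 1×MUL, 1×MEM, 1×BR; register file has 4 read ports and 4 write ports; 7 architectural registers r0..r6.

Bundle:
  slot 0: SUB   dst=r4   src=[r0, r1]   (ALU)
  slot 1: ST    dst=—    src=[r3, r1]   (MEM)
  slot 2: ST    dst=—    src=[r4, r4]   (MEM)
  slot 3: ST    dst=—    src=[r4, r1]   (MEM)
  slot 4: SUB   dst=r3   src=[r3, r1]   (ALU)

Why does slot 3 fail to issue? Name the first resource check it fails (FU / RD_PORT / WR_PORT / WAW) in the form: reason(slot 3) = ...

slot 0 (ALU): ISSUE — free A2,Mu1,Ld1,B1 rp2 wp3
slot 1 (MEM): ISSUE — free A2,Mu1,Ld0,B1 rp0 wp3
slot 2 (MEM): stall FU — free A2,Mu1,Ld0,B1 rp0 wp3
slot 3 (MEM): stall FU — free A2,Mu1,Ld0,B1 rp0 wp3
slot 4 (ALU): stall RD_PORT — free A2,Mu1,Ld0,B1 rp0 wp3

reason(slot 3) = FU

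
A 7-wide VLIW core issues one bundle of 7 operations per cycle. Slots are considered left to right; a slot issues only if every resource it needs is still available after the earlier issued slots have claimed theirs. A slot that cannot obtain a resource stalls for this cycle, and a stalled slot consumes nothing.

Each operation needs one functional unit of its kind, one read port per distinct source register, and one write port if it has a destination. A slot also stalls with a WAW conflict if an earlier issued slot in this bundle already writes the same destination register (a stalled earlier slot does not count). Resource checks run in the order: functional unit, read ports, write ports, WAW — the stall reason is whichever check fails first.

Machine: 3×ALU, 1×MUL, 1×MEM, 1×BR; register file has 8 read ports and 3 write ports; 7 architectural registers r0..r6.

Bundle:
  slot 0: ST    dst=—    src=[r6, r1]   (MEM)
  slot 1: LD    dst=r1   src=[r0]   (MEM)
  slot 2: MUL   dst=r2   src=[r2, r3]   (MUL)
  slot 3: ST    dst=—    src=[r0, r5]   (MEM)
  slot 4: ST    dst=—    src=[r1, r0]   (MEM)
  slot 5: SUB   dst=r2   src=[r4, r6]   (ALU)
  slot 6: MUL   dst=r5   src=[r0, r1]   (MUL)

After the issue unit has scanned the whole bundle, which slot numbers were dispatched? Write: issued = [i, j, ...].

slot 0 (MEM): ISSUE — free A3,Mu1,Ld0,B1 rp6 wp3
slot 1 (MEM): stall FU — free A3,Mu1,Ld0,B1 rp6 wp3
slot 2 (MUL): ISSUE — free A3,Mu0,Ld0,B1 rp4 wp2
slot 3 (MEM): stall FU — free A3,Mu0,Ld0,B1 rp4 wp2
slot 4 (MEM): stall FU — free A3,Mu0,Ld0,B1 rp4 wp2
slot 5 (ALU): stall WAW — free A3,Mu0,Ld0,B1 rp4 wp2
slot 6 (MUL): stall FU — free A3,Mu0,Ld0,B1 rp4 wp2

issued = [0, 2]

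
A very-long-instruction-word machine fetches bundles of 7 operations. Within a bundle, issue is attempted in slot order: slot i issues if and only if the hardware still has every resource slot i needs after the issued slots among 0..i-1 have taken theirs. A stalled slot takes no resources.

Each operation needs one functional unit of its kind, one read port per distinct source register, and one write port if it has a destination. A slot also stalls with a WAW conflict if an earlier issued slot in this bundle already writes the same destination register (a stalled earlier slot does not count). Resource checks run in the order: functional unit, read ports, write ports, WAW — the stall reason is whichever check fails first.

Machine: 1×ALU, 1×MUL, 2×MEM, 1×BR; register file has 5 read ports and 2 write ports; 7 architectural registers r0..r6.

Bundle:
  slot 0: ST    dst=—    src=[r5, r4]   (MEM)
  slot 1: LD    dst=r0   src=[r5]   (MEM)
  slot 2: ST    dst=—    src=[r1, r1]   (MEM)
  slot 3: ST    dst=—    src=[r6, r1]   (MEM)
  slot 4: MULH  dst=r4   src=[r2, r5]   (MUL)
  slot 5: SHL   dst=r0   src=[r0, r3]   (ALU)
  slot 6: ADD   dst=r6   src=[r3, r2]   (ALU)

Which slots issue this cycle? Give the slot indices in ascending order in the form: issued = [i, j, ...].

  0. MEM ⇒ go  {1A/1Mu/1Ld/1B | 3r 2w}
  1. MEM→r0 ⇒ go  {1A/1Mu/0Ld/1B | 2r 1w}
  2. MEM ⇒ no(FU)  {1A/1Mu/0Ld/1B | 2r 1w}
  3. MEM ⇒ no(FU)  {1A/1Mu/0Ld/1B | 2r 1w}
  4. MUL→r4 ⇒ go  {1A/0Mu/0Ld/1B | 0r 0w}
  5. ALU→r0 ⇒ no(RD_PORT)  {1A/0Mu/0Ld/1B | 0r 0w}
  6. ALU→r6 ⇒ no(RD_PORT)  {1A/0Mu/0Ld/1B | 0r 0w}

issued = [0, 1, 4]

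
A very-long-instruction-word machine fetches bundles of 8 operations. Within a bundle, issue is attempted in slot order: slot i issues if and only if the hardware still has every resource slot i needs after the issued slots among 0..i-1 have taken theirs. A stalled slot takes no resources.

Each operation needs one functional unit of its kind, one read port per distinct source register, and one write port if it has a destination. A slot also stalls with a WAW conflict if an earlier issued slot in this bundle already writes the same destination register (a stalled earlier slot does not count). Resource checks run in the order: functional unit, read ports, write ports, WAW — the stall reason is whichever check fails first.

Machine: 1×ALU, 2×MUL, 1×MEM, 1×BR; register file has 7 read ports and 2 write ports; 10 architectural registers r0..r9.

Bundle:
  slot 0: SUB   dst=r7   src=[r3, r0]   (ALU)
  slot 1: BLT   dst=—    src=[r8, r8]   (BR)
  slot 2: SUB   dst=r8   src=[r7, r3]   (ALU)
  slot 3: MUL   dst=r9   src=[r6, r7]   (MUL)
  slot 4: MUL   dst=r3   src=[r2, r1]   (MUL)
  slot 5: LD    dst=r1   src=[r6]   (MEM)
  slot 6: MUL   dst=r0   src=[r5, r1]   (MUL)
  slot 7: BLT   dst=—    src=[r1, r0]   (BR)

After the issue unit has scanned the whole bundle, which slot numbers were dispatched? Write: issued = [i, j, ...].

#0 ALU src=r3,r0 dispatched  <A:0 Mu:2 Ld:1 B:1 rd:5 wr:1>
#1 BR src=r8,r8 dispatched  <A:0 Mu:2 Ld:1 B:0 rd:4 wr:1>
#2 ALU src=r7,r3 held:FU  <A:0 Mu:2 Ld:1 B:0 rd:4 wr:1>
#3 MUL src=r6,r7 dispatched  <A:0 Mu:1 Ld:1 B:0 rd:2 wr:0>
#4 MUL src=r2,r1 held:WR_PORT  <A:0 Mu:1 Ld:1 B:0 rd:2 wr:0>
#5 MEM src=r6 held:WR_PORT  <A:0 Mu:1 Ld:1 B:0 rd:2 wr:0>
#6 MUL src=r5,r1 held:WR_PORT  <A:0 Mu:1 Ld:1 B:0 rd:2 wr:0>
#7 BR src=r1,r0 held:FU  <A:0 Mu:1 Ld:1 B:0 rd:2 wr:0>

issued = [0, 1, 3]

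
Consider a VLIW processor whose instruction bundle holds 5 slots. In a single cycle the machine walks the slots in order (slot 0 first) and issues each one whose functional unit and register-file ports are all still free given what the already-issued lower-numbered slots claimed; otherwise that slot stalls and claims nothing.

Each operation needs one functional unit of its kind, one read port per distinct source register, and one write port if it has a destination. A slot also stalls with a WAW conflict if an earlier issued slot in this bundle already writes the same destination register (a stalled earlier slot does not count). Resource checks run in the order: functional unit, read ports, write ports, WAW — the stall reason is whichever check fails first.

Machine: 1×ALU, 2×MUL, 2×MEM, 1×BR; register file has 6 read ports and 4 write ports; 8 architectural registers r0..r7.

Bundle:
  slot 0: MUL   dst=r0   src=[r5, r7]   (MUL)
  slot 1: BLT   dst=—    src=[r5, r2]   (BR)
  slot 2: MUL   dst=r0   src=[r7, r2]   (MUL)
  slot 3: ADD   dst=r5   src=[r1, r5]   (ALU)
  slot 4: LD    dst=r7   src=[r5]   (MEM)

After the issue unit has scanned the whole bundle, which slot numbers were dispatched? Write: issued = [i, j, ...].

issued = [0, 1, 3]

[0] MUL needs rd=2 wr=1: ok; after: ALU=1 MUL=1 MEM=2 BR=1, R=4, W=3
[1] BR needs rd=2 wr=0: ok; after: ALU=1 MUL=1 MEM=2 BR=0, R=2, W=3
[2] MUL needs rd=2 wr=1: WAW; after: ALU=1 MUL=1 MEM=2 BR=0, R=2, W=3
[3] ALU needs rd=2 wr=1: ok; after: ALU=0 MUL=1 MEM=2 BR=0, R=0, W=2
[4] MEM needs rd=1 wr=1: RD_PORT; after: ALU=0 MUL=1 MEM=2 BR=0, R=0, W=2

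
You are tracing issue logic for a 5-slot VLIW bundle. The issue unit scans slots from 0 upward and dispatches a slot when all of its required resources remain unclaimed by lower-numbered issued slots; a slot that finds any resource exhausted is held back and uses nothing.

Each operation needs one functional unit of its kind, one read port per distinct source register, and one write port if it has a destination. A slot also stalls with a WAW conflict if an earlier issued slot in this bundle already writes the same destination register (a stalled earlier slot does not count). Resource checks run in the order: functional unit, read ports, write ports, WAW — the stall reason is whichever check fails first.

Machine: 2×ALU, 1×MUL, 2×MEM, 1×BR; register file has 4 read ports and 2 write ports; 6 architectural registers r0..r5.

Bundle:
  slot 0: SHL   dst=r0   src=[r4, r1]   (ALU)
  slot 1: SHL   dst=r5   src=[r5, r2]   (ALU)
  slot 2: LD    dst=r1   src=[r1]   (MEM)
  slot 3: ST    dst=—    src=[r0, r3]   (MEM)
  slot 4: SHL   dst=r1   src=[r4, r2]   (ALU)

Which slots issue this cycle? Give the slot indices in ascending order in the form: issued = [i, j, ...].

issued = [0, 1]

#0 ALU src=r4,r1 dispatched  <A:1 Mu:1 Ld:2 B:1 rd:2 wr:1>
#1 ALU src=r5,r2 dispatched  <A:0 Mu:1 Ld:2 B:1 rd:0 wr:0>
#2 MEM src=r1 held:RD_PORT  <A:0 Mu:1 Ld:2 B:1 rd:0 wr:0>
#3 MEM src=r0,r3 held:RD_PORT  <A:0 Mu:1 Ld:2 B:1 rd:0 wr:0>
#4 ALU src=r4,r2 held:FU  <A:0 Mu:1 Ld:2 B:1 rd:0 wr:0>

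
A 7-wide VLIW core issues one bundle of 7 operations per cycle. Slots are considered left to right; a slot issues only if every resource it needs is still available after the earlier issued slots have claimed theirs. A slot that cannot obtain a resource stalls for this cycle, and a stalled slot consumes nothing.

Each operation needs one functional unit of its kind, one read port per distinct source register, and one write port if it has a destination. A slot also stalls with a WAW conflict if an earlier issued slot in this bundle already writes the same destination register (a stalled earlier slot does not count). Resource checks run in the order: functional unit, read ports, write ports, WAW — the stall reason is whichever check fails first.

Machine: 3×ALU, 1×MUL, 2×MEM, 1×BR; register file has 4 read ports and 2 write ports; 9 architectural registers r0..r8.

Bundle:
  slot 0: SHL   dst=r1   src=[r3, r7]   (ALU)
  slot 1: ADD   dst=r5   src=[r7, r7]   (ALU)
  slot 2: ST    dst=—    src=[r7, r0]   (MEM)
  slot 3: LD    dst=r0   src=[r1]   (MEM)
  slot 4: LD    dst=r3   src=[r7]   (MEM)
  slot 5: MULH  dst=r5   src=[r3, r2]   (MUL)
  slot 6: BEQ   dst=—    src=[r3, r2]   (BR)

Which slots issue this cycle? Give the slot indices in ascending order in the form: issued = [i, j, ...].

[0] ALU needs rd=2 wr=1: ok; after: ALU=2 MUL=1 MEM=2 BR=1, R=2, W=1
[1] ALU needs rd=1 wr=1: ok; after: ALU=1 MUL=1 MEM=2 BR=1, R=1, W=0
[2] MEM needs rd=2 wr=0: RD_PORT; after: ALU=1 MUL=1 MEM=2 BR=1, R=1, W=0
[3] MEM needs rd=1 wr=1: WR_PORT; after: ALU=1 MUL=1 MEM=2 BR=1, R=1, W=0
[4] MEM needs rd=1 wr=1: WR_PORT; after: ALU=1 MUL=1 MEM=2 BR=1, R=1, W=0
[5] MUL needs rd=2 wr=1: RD_PORT; after: ALU=1 MUL=1 MEM=2 BR=1, R=1, W=0
[6] BR needs rd=2 wr=0: RD_PORT; after: ALU=1 MUL=1 MEM=2 BR=1, R=1, W=0

issued = [0, 1]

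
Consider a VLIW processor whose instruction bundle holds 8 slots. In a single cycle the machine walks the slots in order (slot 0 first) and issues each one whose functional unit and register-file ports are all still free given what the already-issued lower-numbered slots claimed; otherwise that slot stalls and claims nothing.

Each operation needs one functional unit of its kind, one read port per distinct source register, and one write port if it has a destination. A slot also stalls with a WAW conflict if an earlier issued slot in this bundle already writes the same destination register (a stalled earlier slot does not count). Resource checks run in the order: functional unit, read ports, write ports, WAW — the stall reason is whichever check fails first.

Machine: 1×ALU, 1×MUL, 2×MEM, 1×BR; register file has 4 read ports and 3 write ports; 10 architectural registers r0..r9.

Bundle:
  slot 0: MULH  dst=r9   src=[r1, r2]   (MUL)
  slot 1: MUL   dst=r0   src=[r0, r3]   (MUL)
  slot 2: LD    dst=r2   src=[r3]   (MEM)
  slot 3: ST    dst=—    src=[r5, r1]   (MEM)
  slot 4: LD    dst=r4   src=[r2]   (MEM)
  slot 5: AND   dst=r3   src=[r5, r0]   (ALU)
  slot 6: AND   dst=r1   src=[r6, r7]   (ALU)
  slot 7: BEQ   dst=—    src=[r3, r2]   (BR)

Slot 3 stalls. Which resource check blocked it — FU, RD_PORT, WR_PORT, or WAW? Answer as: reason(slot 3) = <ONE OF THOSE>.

reason(slot 3) = RD_PORT

#0 MUL src=r1,r2 dispatched  <A:1 Mu:0 Ld:2 B:1 rd:2 wr:2>
#1 MUL src=r0,r3 held:FU  <A:1 Mu:0 Ld:2 B:1 rd:2 wr:2>
#2 MEM src=r3 dispatched  <A:1 Mu:0 Ld:1 B:1 rd:1 wr:1>
#3 MEM src=r5,r1 held:RD_PORT  <A:1 Mu:0 Ld:1 B:1 rd:1 wr:1>
#4 MEM src=r2 dispatched  <A:1 Mu:0 Ld:0 B:1 rd:0 wr:0>
#5 ALU src=r5,r0 held:RD_PORT  <A:1 Mu:0 Ld:0 B:1 rd:0 wr:0>
#6 ALU src=r6,r7 held:RD_PORT  <A:1 Mu:0 Ld:0 B:1 rd:0 wr:0>
#7 BR src=r3,r2 held:RD_PORT  <A:1 Mu:0 Ld:0 B:1 rd:0 wr:0>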